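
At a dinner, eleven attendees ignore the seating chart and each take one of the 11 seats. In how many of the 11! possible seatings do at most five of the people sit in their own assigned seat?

# with exactly i fixed is C(11,i)·!(11-i); sum over i=0..5:
  i=0: C(11,0)·!11 = 1·14684570 = 14684570
  i=1: C(11,1)·!10 = 11·1334961 = 14684571
  i=2: C(11,2)·!9 = 55·133496 = 7342280
  i=3: C(11,3)·!8 = 165·14833 = 2447445
  i=4: C(11,4)·!7 = 330·1854 = 611820
  i=5: C(11,5)·!6 = 462·265 = 122430
Total = 39893116.

39893116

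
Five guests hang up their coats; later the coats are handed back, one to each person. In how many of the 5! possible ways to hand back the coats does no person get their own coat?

44

!5 is the nearest integer to 5!/e.
5! = 120, and 120/e ≈ 44.15, so !5 = 44.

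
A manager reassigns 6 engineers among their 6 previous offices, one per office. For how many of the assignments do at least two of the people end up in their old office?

# with exactly i fixed is C(6,i)·!(6-i); sum over i=2..6:
  i=2: C(6,2)·!4 = 15·9 = 135
  i=3: C(6,3)·!3 = 20·2 = 40
  i=4: C(6,4)·!2 = 15·1 = 15
  i=5: C(6,5)·!1 = 6·0 = 0
  i=6: C(6,6)·!0 = 1·1 = 1
Total = 191.

191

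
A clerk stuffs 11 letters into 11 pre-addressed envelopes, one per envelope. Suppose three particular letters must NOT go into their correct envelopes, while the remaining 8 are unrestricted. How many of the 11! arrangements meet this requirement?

30078720

Let A_j be the event that the j-th constrained one is fixed. By inclusion-exclusion over the 3 events:
Σ_{j=0}^{3} (-1)^j C(3,j)(11-j)!
= C(3,0)·11! - C(3,1)·10! + C(3,2)·9! - C(3,3)·8!
= 39916800 - 10886400 + 1088640 - 40320
= 30078720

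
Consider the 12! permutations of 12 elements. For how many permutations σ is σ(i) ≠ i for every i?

The number of derangements of 12 is !12 = Σ_{k=0}^{12} (-1)^k·12!/k!
= 12! - 12!/1! + 12!/2! - 12!/3! + 12!/4! - 12!/5! + 12!/6! - 12!/7! + 12!/8! - 12!/9! + 12!/10! - 12!/11! + 12!/12!
= 479001600 - 479001600 + 239500800 - 79833600 + 19958400 - 3991680 + 665280 - 95040 + 11880 - 1320 + 132 - 12 + 1
= 176214841

176214841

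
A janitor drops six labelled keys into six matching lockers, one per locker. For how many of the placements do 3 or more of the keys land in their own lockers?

Sum C(6,i)·!(6-i) for i = 3..6:
  i=3: C(6,3)·!3 = 20·2 = 40
  i=4: C(6,4)·!2 = 15·1 = 15
  i=5: C(6,5)·!1 = 6·0 = 0
  i=6: C(6,6)·!0 = 1·1 = 1
Total = 56.

56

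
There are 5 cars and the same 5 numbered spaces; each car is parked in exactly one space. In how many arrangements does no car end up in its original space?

The number of derangements of 5 is !5 = Σ_{k=0}^{5} (-1)^k·5!/k!
= 5! - 5!/1! + 5!/2! - 5!/3! + 5!/4! - 5!/5!
= 120 - 120 + 60 - 20 + 5 - 1
= 44

44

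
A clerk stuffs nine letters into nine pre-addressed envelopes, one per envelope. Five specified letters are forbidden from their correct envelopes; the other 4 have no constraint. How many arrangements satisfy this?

205056

Let A_j be the event that the j-th constrained one is fixed. By inclusion-exclusion over the 5 events:
Σ_{j=0}^{5} (-1)^j C(5,j)(9-j)!
= C(5,0)·9! - C(5,1)·8! + C(5,2)·7! - C(5,3)·6! + C(5,4)·5! - C(5,5)·4!
= 362880 - 201600 + 50400 - 7200 + 600 - 24
= 205056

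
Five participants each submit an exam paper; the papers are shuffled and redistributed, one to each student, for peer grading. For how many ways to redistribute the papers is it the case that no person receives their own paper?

!5 is the nearest integer to 5!/e.
5! = 120, and 120/e ≈ 44.15, so !5 = 44.

44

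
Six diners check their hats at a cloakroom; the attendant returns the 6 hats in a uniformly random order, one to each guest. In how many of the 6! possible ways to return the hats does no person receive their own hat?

The subfactorial !6 = [6!/e] (nearest integer).
6! = 720, and 720/e ≈ 264.87, so !6 = 265.

265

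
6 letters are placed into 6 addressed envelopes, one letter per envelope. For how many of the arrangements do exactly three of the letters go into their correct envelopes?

40

Choose which 3 of the 6 are fixed: C(6,3) = 20.
The remaining 3 must be deranged: !3 = 2.
Total: 20 × 2 = 40.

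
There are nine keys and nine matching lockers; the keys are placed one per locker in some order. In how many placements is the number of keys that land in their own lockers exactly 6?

Choose which 6 of the 9 are fixed: C(9,6) = 84.
The other 3 form a derangement: !3 = 2.
Total: 84 × 2 = 168.

168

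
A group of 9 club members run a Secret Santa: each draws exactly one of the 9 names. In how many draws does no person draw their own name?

By inclusion-exclusion, !9 = Σ (-1)^k · 9!/k! for k=0..9
= 9! - 9!/1! + 9!/2! - 9!/3! + 9!/4! - 9!/5! + 9!/6! - 9!/7! + 9!/8! - 9!/9!
= 362880 - 362880 + 181440 - 60480 + 15120 - 3024 + 504 - 72 + 9 - 1
= 133496

133496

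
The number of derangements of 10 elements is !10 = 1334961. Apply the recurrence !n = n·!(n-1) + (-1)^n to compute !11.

14684570

!11 = 11·1334961 - 1 = 14684570.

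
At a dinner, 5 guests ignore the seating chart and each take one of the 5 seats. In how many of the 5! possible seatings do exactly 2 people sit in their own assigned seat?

20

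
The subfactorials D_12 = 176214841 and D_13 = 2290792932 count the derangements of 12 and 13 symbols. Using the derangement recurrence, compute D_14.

D_14 = (14-1)·(D_13 + D_12) = 13·(2290792932 + 176214841) = 13·2467007773 = 32071101049.

32071101049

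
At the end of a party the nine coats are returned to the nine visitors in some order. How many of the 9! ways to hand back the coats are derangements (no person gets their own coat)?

133496

By inclusion-exclusion, !9 = Σ (-1)^k · 9!/k! for k=0..9
= 9! - 9!/1! + 9!/2! - 9!/3! + 9!/4! - 9!/5! + 9!/6! - 9!/7! + 9!/8! - 9!/9!
= 362880 - 362880 + 181440 - 60480 + 15120 - 3024 + 504 - 72 + 9 - 1
= 133496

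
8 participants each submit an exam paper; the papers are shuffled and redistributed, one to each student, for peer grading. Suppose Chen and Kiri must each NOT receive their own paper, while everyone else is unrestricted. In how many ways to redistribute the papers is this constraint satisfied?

30960

Inclusion-exclusion on the 2 forbidden self-matches:
Σ_{j=0}^{2} (-1)^j C(2,j)(8-j)!
= C(2,0)·8! - C(2,1)·7! + C(2,2)·6!
= 40320 - 10080 + 720
= 30960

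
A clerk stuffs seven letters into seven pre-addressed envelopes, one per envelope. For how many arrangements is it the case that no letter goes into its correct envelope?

The subfactorial !7 = [7!/e] (nearest integer).
7! = 5040, and 5040/e ≈ 1854.11, so !7 = 1854.

1854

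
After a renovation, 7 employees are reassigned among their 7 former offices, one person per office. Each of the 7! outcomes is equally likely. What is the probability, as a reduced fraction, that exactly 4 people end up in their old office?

1/72

Favorable outcomes: C(7,4)·!3 = 35·2 = 70.
Total outcomes: 7! = 5040.
Probability = 70/5040 = 1/72.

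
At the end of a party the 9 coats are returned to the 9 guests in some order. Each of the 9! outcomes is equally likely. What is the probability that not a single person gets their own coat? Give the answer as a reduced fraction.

16687/45360

Favorable outcomes: !9 = 133496.
Total outcomes: 9! = 362880.
Probability = 133496/362880 = 16687/45360.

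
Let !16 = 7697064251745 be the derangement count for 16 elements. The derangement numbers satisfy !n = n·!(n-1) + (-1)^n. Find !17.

130850092279664

!17 = 17·7697064251745 - 1 = 130850092279664.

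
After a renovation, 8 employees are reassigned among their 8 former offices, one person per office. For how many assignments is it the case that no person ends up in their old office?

14833

The number of derangements of 8 is !8 = Σ_{k=0}^{8} (-1)^k·8!/k!
= 8! - 8!/1! + 8!/2! - 8!/3! + 8!/4! - 8!/5! + 8!/6! - 8!/7! + 8!/8!
= 40320 - 40320 + 20160 - 6720 + 1680 - 336 + 56 - 8 + 1
= 14833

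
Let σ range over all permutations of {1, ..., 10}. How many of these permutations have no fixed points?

!10 = 10! · Σ_{k=0}^{10} (-1)^k/k!
= 10! - 10!/1! + 10!/2! - 10!/3! + 10!/4! - 10!/5! + 10!/6! - 10!/7! + 10!/8! - 10!/9! + 10!/10!
= 3628800 - 3628800 + 1814400 - 604800 + 151200 - 30240 + 5040 - 720 + 90 - 10 + 1
= 1334961

1334961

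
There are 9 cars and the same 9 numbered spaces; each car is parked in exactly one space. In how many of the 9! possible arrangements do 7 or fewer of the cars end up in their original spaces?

362879

# with exactly i fixed is C(9,i)·!(9-i); sum over i=0..7:
  i=0: C(9,0)·!9 = 1·133496 = 133496
  i=1: C(9,1)·!8 = 9·14833 = 133497
  i=2: C(9,2)·!7 = 36·1854 = 66744
  i=3: C(9,3)·!6 = 84·265 = 22260
  i=4: C(9,4)·!5 = 126·44 = 5544
  i=5: C(9,5)·!4 = 126·9 = 1134
  i=6: C(9,6)·!3 = 84·2 = 168
  i=7: C(9,7)·!2 = 36·1 = 36
Total = 362879.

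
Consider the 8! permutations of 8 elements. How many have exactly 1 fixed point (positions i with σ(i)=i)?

14832

Pick the single fixed position: C(8,1) = 8 ways.
The other 7 form a derangement: !7 = 1854.
Total: 8 × 1854 = 14832.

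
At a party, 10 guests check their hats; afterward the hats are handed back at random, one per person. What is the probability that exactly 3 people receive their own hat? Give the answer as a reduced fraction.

Favorable outcomes: C(10,3)·!7 = 120·1854 = 222480.
Total outcomes: 10! = 3628800.
Probability = 222480/3628800 = 103/1680.

103/1680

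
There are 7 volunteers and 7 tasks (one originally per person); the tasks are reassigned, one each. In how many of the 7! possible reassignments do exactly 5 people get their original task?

21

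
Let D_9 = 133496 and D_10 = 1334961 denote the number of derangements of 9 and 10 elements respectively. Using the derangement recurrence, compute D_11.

14684570

D_11 = (11-1)·(D_10 + D_9) = 10·(1334961 + 133496) = 10·1468457 = 14684570.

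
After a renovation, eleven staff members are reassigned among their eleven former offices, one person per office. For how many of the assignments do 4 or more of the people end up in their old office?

# with exactly i fixed is C(11,i)·!(11-i); sum over i=4..11:
  i=4: C(11,4)·!7 = 330·1854 = 611820
  i=5: C(11,5)·!6 = 462·265 = 122430
  i=6: C(11,6)·!5 = 462·44 = 20328
  i=7: C(11,7)·!4 = 330·9 = 2970
  i=8: C(11,8)·!3 = 165·2 = 330
  i=9: C(11,9)·!2 = 55·1 = 55
  i=10: C(11,10)·!1 = 11·0 = 0
  i=11: C(11,11)·!0 = 1·1 = 1
Total = 757934.

757934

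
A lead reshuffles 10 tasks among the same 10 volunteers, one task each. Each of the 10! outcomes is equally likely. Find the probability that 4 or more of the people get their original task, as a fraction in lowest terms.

34457/1814400

Favorable outcomes: Σ_{i≥4} C(10,i)·!(10-i) = 210·265 + 252·44 + 210·9 + 120·2 + 45·1 + 10·0 + 1·1 = 68914.
Total outcomes: 10! = 3628800.
Probability = 68914/3628800 = 34457/1814400.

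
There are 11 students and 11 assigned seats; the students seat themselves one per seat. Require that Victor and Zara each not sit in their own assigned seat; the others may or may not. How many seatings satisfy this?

33022080

Inclusion-exclusion on the 2 forbidden self-matches:
Σ_{j=0}^{2} (-1)^j C(2,j)(11-j)!
= C(2,0)·11! - C(2,1)·10! + C(2,2)·9!
= 39916800 - 7257600 + 362880
= 33022080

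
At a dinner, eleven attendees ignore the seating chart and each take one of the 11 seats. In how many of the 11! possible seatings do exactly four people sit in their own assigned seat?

611820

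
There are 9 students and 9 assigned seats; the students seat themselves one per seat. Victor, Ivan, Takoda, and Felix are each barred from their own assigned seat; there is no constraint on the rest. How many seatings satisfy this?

229080

Inclusion-exclusion on the 4 forbidden self-matches:
Σ_{j=0}^{4} (-1)^j C(4,j)(9-j)!
= C(4,0)·9! - C(4,1)·8! + C(4,2)·7! - C(4,3)·6! + C(4,4)·5!
= 362880 - 161280 + 30240 - 2880 + 120
= 229080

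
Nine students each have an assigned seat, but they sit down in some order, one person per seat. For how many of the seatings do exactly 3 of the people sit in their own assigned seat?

Pick the 3 fixed positions: C(9,3) = 84 ways.
The remaining 6 must be deranged: !6 = 265.
Total: 84 × 265 = 22260.

22260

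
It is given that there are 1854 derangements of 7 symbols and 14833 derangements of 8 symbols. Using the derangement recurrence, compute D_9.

133496

D_9 = (9-1)·(D_8 + D_7) = 8·(14833 + 1854) = 8·16687 = 133496.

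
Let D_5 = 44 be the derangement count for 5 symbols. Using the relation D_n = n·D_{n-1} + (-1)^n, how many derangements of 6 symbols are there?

265

D_6 = 6·44 + 1 = 265.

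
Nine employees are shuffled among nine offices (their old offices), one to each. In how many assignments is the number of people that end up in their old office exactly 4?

5544

Choose which 4 of the 9 are fixed: C(9,4) = 126.
The other 5 form a derangement: !5 = 44.
Total: 126 × 44 = 5544.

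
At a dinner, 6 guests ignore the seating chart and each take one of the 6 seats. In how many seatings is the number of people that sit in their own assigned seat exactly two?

135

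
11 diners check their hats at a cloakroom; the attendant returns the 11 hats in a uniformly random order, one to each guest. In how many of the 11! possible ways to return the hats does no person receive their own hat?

!11 is the nearest integer to 11!/e.
11! = 39916800, and 39916800/e ≈ 14684570.08, so !11 = 14684570.

14684570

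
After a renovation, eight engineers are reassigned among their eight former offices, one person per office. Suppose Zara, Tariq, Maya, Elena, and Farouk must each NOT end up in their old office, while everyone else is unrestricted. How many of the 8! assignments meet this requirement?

21234

Inclusion-exclusion on the 5 forbidden self-matches:
Σ_{j=0}^{5} (-1)^j C(5,j)(8-j)!
= C(5,0)·8! - C(5,1)·7! + C(5,2)·6! - C(5,3)·5! + C(5,4)·4! - C(5,5)·3!
= 40320 - 25200 + 7200 - 1200 + 120 - 6
= 21234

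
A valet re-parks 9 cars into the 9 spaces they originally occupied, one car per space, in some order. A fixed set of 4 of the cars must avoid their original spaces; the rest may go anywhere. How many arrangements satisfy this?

229080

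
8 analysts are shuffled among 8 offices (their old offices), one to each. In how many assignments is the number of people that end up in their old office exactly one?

14832

Pick the single fixed position: C(8,1) = 8 ways.
The other 7 form a derangement: !7 = 1854.
Total: 8 × 1854 = 14832.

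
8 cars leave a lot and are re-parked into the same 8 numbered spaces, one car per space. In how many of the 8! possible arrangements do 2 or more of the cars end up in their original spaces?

10655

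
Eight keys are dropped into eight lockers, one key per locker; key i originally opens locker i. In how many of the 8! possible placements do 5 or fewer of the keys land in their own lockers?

40291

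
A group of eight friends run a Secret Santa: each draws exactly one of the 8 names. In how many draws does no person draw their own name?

The subfactorial !8 = [8!/e] (nearest integer).
8! = 40320, and 40320/e ≈ 14832.90, so !8 = 14833.

14833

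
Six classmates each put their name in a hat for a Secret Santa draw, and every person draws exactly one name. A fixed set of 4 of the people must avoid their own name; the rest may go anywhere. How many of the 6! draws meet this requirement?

362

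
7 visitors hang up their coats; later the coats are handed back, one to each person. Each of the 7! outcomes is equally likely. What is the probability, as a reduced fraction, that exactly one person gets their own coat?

Favorable outcomes: C(7,1)·!6 = 7·265 = 1855.
Total outcomes: 7! = 5040.
Probability = 1855/5040 = 53/144.

53/144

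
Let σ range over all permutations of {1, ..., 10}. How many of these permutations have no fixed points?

1334961

The subfactorial !10 = [10!/e] (nearest integer).
10! = 3628800, and 3628800/e ≈ 1334960.92, so !10 = 1334961.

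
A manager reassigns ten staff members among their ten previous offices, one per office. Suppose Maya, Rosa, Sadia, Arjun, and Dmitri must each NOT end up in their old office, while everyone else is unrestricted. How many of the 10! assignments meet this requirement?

2170680

Inclusion-exclusion on the 5 forbidden self-matches:
Σ_{j=0}^{5} (-1)^j C(5,j)(10-j)!
= C(5,0)·10! - C(5,1)·9! + C(5,2)·8! - C(5,3)·7! + C(5,4)·6! - C(5,5)·5!
= 3628800 - 1814400 + 403200 - 50400 + 3600 - 120
= 2170680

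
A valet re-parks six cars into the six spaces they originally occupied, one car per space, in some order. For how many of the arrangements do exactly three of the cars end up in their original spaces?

40

Choose which 3 of the 6 are fixed: C(6,3) = 20.
The other 3 form a derangement: !3 = 2.
Total: 20 × 2 = 40.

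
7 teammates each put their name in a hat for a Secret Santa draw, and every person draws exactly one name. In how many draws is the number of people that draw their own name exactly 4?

70

Choose which 4 of the 7 are fixed: C(7,4) = 35.
The other 3 form a derangement: !3 = 2.
Total: 35 × 2 = 70.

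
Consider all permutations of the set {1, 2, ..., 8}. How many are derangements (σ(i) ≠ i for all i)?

14833

By inclusion-exclusion, !8 = Σ (-1)^k · 8!/k! for k=0..8
= 8! - 8!/1! + 8!/2! - 8!/3! + 8!/4! - 8!/5! + 8!/6! - 8!/7! + 8!/8!
= 40320 - 40320 + 20160 - 6720 + 1680 - 336 + 56 - 8 + 1
= 14833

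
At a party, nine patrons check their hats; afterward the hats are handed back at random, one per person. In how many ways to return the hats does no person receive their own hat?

Recurrence: !9 = 9·!8 + (-1)^9.
!9 = 9·14833 - 1 = 133496

133496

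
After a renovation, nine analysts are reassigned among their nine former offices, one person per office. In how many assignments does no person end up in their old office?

133496

!9 = 9! · Σ_{k=0}^{9} (-1)^k/k!
= 9! - 9!/1! + 9!/2! - 9!/3! + 9!/4! - 9!/5! + 9!/6! - 9!/7! + 9!/8! - 9!/9!
= 362880 - 362880 + 181440 - 60480 + 15120 - 3024 + 504 - 72 + 9 - 1
= 133496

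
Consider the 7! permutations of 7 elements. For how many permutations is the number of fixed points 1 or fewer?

3709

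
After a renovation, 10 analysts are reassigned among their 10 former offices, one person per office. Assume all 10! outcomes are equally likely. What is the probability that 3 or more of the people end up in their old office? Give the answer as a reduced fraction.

145697/1814400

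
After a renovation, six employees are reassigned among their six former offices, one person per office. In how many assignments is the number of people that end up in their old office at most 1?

529

# with exactly i fixed is C(6,i)·!(6-i); sum over i=0..1:
  i=0: C(6,0)·!6 = 1·265 = 265
  i=1: C(6,1)·!5 = 6·44 = 264
Total = 529.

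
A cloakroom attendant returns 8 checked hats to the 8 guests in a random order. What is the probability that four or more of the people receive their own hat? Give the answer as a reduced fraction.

257/13440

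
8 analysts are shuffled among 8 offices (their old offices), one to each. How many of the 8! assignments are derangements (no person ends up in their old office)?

!8 = 8! · Σ_{k=0}^{8} (-1)^k/k!
= 8! - 8!/1! + 8!/2! - 8!/3! + 8!/4! - 8!/5! + 8!/6! - 8!/7! + 8!/8!
= 40320 - 40320 + 20160 - 6720 + 1680 - 336 + 56 - 8 + 1
= 14833

14833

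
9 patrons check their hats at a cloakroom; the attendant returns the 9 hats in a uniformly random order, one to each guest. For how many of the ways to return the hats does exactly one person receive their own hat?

133497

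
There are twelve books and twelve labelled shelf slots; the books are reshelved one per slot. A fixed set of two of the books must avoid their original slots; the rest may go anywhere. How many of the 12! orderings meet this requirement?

402796800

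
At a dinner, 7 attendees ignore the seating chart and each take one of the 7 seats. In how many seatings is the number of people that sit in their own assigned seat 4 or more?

92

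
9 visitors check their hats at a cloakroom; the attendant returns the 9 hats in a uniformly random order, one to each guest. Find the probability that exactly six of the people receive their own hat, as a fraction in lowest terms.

1/2160

Favorable outcomes: C(9,6)·!3 = 84·2 = 168.
Total outcomes: 9! = 362880.
Probability = 168/362880 = 1/2160.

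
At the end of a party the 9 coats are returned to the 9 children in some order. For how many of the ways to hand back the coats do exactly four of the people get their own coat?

5544

Choose which 4 of the 9 are fixed: C(9,4) = 126.
The other 5 form a derangement: !5 = 44.
Total: 126 × 44 = 5544.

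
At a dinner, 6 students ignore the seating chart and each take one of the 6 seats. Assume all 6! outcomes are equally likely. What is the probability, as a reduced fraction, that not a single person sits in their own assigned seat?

53/144

Favorable outcomes: !6 = 265.
Total outcomes: 6! = 720.
Probability = 265/720 = 53/144.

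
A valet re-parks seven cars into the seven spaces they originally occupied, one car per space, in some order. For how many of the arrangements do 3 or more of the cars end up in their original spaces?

407

# with exactly i fixed is C(7,i)·!(7-i); sum over i=3..7:
  i=3: C(7,3)·!4 = 35·9 = 315
  i=4: C(7,4)·!3 = 35·2 = 70
  i=5: C(7,5)·!2 = 21·1 = 21
  i=6: C(7,6)·!1 = 7·0 = 0
  i=7: C(7,7)·!0 = 1·1 = 1
Total = 407.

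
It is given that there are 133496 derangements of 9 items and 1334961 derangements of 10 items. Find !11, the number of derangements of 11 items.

14684570

!11 = (11-1)·(!10 + !9) = 10·(1334961 + 133496) = 10·1468457 = 14684570.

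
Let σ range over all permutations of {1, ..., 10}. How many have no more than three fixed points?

Sum C(10,i)·!(10-i) for i = 0..3:
  i=0: C(10,0)·!10 = 1·1334961 = 1334961
  i=1: C(10,1)·!9 = 10·133496 = 1334960
  i=2: C(10,2)·!8 = 45·14833 = 667485
  i=3: C(10,3)·!7 = 120·1854 = 222480
Total = 3559886.

3559886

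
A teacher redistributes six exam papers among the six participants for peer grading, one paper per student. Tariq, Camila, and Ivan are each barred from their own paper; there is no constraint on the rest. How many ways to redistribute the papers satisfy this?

Inclusion-exclusion on the 3 forbidden self-matches:
Σ_{j=0}^{3} (-1)^j C(3,j)(6-j)!
= C(3,0)·6! - C(3,1)·5! + C(3,2)·4! - C(3,3)·3!
= 720 - 360 + 72 - 6
= 426

426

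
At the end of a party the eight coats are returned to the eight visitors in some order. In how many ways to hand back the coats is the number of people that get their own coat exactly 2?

Choose which 2 of the 8 are fixed: C(8,2) = 28.
The other 6 form a derangement: !6 = 265.
Total: 28 × 265 = 7420.

7420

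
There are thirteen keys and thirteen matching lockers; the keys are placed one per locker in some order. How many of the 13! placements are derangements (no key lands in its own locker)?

By inclusion-exclusion, !13 = Σ (-1)^k · 13!/k! for k=0..13
= 13! - 13!/1! + 13!/2! - 13!/3! + 13!/4! - 13!/5! + 13!/6! - 13!/7! + 13!/8! - 13!/9! + 13!/10! - 13!/11! + 13!/12! - 13!/13!
= 6227020800 - 6227020800 + 3113510400 - 1037836800 + 259459200 - 51891840 + 8648640 - 1235520 + 154440 - 17160 + 1716 - 156 + 13 - 1
= 2290792932

2290792932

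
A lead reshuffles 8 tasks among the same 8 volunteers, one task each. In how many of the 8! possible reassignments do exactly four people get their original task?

630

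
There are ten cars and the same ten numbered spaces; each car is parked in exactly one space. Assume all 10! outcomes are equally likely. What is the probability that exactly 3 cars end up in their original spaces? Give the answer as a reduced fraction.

103/1680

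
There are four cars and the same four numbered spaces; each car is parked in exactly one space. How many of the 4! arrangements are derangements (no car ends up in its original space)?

Use !n = n·!(n-1) + (-1)^n.
!4 = 4·2 + 1 = 9

9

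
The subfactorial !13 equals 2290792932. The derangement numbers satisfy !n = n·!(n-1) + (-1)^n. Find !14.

32071101049

!14 = 14·2290792932 + 1 = 32071101049.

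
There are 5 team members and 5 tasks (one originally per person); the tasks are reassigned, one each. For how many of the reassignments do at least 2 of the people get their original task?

31

Sum C(5,i)·!(5-i) for i = 2..5:
  i=2: C(5,2)·!3 = 10·2 = 20
  i=3: C(5,3)·!2 = 10·1 = 10
  i=4: C(5,4)·!1 = 5·0 = 0
  i=5: C(5,5)·!0 = 1·1 = 1
Total = 31.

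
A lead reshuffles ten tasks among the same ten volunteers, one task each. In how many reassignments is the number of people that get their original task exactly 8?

45

Choose which 8 of the 10 are fixed: C(10,8) = 45.
The other 2 form a derangement: !2 = 1.
Total: 45 × 1 = 45.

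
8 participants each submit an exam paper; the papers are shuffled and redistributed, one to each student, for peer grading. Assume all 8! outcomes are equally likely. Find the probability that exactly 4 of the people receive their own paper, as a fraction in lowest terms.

Favorable outcomes: C(8,4)·!4 = 70·9 = 630.
Total outcomes: 8! = 40320.
Probability = 630/40320 = 1/64.

1/64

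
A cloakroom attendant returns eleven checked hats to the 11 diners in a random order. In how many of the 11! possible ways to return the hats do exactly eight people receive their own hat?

330

Choose which 8 of the 11 are fixed: C(11,8) = 165.
The other 3 form a derangement: !3 = 2.
Total: 165 × 2 = 330.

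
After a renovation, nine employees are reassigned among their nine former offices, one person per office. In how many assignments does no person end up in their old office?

133496

By inclusion-exclusion, !9 = Σ (-1)^k · 9!/k! for k=0..9
= 9! - 9!/1! + 9!/2! - 9!/3! + 9!/4! - 9!/5! + 9!/6! - 9!/7! + 9!/8! - 9!/9!
= 362880 - 362880 + 181440 - 60480 + 15120 - 3024 + 504 - 72 + 9 - 1
= 133496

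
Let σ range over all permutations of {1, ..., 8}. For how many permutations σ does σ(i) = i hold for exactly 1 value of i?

Choose which one of the 8 is fixed: C(8,1) = 8.
The other 7 form a derangement: !7 = 1854.
Total: 8 × 1854 = 14832.

14832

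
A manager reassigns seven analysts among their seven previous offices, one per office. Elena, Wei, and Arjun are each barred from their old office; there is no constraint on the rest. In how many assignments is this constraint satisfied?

3216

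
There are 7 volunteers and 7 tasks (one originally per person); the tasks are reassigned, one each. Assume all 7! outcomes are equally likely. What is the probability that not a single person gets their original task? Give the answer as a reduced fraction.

Favorable outcomes: !7 = 1854.
Total outcomes: 7! = 5040.
Probability = 1854/5040 = 103/280.

103/280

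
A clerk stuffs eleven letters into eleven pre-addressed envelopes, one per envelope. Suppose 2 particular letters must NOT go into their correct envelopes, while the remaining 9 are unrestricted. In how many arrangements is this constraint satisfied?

Inclusion-exclusion on the 2 forbidden self-matches:
Σ_{j=0}^{2} (-1)^j C(2,j)(11-j)!
= C(2,0)·11! - C(2,1)·10! + C(2,2)·9!
= 39916800 - 7257600 + 362880
= 33022080

33022080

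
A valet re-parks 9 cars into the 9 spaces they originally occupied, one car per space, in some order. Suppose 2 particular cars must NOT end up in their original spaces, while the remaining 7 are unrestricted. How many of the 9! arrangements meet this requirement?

287280

Inclusion-exclusion on the 2 forbidden self-matches:
Σ_{j=0}^{2} (-1)^j C(2,j)(9-j)!
= C(2,0)·9! - C(2,1)·8! + C(2,2)·7!
= 362880 - 80640 + 5040
= 287280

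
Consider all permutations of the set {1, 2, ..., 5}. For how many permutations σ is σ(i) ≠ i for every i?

Recurrence: !5 = 5·!4 + (-1)^5.
!5 = 5·9 - 1 = 44

44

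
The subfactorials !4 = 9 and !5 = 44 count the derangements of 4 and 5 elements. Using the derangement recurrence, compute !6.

!6 = (6-1)·(!5 + !4) = 5·(44 + 9) = 5·53 = 265.

265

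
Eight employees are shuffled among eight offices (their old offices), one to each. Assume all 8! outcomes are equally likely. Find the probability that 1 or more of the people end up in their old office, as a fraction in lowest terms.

3641/5760

Favorable outcomes: Σ_{i≥1} C(8,i)·!(8-i) = 8·1854 + 28·265 + 56·44 + 70·9 + 56·2 + 28·1 + 8·0 + 1·1 = 25487.
Total outcomes: 8! = 40320.
Probability = 25487/40320 = 3641/5760.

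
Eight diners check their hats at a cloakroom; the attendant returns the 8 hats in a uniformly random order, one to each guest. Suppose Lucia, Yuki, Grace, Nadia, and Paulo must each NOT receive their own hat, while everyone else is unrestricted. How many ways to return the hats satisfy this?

21234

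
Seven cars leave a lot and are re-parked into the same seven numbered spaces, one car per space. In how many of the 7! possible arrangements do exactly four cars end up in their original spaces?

Choose which 4 of the 7 are fixed: C(7,4) = 35.
The remaining 3 must be deranged: !3 = 2.
Total: 35 × 2 = 70.

70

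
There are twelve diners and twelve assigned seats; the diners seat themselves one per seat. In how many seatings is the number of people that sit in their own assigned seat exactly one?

Choose which one of the 12 is fixed: C(12,1) = 12.
The remaining 11 must be deranged: !11 = 14684570.
Total: 12 × 14684570 = 176214840.

176214840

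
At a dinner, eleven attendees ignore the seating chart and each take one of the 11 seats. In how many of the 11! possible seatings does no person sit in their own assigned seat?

14684570

!11 = 11! · Σ_{k=0}^{11} (-1)^k/k!
= 11! - 11!/1! + 11!/2! - 11!/3! + 11!/4! - 11!/5! + 11!/6! - 11!/7! + 11!/8! - 11!/9! + 11!/10! - 11!/11!
= 39916800 - 39916800 + 19958400 - 6652800 + 1663200 - 332640 + 55440 - 7920 + 990 - 110 + 11 - 1
= 14684570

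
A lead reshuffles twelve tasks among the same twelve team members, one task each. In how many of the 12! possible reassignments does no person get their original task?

176214841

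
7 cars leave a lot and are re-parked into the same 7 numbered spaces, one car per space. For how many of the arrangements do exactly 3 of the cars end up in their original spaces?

315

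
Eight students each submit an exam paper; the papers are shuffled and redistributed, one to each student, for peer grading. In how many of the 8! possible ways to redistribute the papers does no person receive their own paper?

14833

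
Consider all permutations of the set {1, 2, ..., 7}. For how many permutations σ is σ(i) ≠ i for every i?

The number of derangements of 7 is !7 = Σ_{k=0}^{7} (-1)^k·7!/k!
= 7! - 7!/1! + 7!/2! - 7!/3! + 7!/4! - 7!/5! + 7!/6! - 7!/7!
= 5040 - 5040 + 2520 - 840 + 210 - 42 + 7 - 1
= 1854

1854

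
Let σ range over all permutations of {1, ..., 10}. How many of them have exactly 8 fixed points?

Choose which 8 of the 10 are fixed: C(10,8) = 45.
The remaining 2 must be deranged: !2 = 1.
Total: 45 × 1 = 45.

45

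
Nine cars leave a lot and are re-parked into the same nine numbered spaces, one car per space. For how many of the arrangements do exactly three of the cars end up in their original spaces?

22260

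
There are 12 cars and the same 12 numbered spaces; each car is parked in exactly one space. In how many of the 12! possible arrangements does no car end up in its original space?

!12 = 12! · Σ_{k=0}^{12} (-1)^k/k!
= 12! - 12!/1! + 12!/2! - 12!/3! + 12!/4! - 12!/5! + 12!/6! - 12!/7! + 12!/8! - 12!/9! + 12!/10! - 12!/11! + 12!/12!
= 479001600 - 479001600 + 239500800 - 79833600 + 19958400 - 3991680 + 665280 - 95040 + 11880 - 1320 + 132 - 12 + 1
= 176214841

176214841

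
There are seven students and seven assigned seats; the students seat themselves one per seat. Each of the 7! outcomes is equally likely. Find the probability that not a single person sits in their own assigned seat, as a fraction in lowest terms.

103/280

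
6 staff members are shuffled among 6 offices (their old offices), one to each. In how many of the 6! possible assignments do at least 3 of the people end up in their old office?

56

Sum C(6,i)·!(6-i) for i = 3..6:
  i=3: C(6,3)·!3 = 20·2 = 40
  i=4: C(6,4)·!2 = 15·1 = 15
  i=5: C(6,5)·!1 = 6·0 = 0
  i=6: C(6,6)·!0 = 1·1 = 1
Total = 56.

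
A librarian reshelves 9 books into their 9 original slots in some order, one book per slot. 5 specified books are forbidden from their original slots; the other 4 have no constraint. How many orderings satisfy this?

205056

Let A_j be the event that the j-th constrained one is fixed. By inclusion-exclusion over the 5 events:
Σ_{j=0}^{5} (-1)^j C(5,j)(9-j)!
= C(5,0)·9! - C(5,1)·8! + C(5,2)·7! - C(5,3)·6! + C(5,4)·5! - C(5,5)·4!
= 362880 - 201600 + 50400 - 7200 + 600 - 24
= 205056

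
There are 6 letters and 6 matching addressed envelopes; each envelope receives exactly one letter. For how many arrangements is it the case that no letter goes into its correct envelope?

The subfactorial !6 = [6!/e] (nearest integer).
6! = 720, and 720/e ≈ 264.87, so !6 = 265.

265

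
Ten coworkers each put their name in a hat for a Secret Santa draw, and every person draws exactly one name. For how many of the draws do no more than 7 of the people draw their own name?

3628754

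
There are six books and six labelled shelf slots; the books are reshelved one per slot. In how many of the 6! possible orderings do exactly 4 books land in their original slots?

15

Pick the 4 fixed positions: C(6,4) = 15 ways.
The other 2 form a derangement: !2 = 1.
Total: 15 × 1 = 15.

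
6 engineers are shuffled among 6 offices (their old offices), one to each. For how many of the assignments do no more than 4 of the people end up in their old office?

719

# with exactly i fixed is C(6,i)·!(6-i); sum over i=0..4:
  i=0: C(6,0)·!6 = 1·265 = 265
  i=1: C(6,1)·!5 = 6·44 = 264
  i=2: C(6,2)·!4 = 15·9 = 135
  i=3: C(6,3)·!3 = 20·2 = 40
  i=4: C(6,4)·!2 = 15·1 = 15
Total = 719.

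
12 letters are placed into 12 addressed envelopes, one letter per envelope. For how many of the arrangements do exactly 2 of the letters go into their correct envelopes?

88107426

Pick the 2 fixed positions: C(12,2) = 66 ways.
The remaining 10 must be deranged: !10 = 1334961.
Total: 66 × 1334961 = 88107426.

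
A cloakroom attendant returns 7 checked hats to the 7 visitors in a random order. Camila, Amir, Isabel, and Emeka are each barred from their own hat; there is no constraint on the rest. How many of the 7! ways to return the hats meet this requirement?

2790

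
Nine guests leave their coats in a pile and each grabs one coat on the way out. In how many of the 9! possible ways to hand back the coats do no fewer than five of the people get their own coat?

1339

# with exactly i fixed is C(9,i)·!(9-i); sum over i=5..9:
  i=5: C(9,5)·!4 = 126·9 = 1134
  i=6: C(9,6)·!3 = 84·2 = 168
  i=7: C(9,7)·!2 = 36·1 = 36
  i=8: C(9,8)·!1 = 9·0 = 0
  i=9: C(9,9)·!0 = 1·1 = 1
Total = 1339.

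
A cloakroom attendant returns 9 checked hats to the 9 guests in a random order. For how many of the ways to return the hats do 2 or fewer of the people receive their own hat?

333737

# with exactly i fixed is C(9,i)·!(9-i); sum over i=0..2:
  i=0: C(9,0)·!9 = 1·133496 = 133496
  i=1: C(9,1)·!8 = 9·14833 = 133497
  i=2: C(9,2)·!7 = 36·1854 = 66744
Total = 333737.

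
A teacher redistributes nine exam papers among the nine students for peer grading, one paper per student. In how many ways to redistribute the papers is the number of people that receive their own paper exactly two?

66744

Choose which 2 of the 9 are fixed: C(9,2) = 36.
The other 7 form a derangement: !7 = 1854.
Total: 36 × 1854 = 66744.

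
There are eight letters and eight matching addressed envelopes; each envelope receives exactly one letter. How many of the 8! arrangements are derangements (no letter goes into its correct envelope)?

14833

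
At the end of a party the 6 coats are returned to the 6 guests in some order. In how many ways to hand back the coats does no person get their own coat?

265

The subfactorial !6 = [6!/e] (nearest integer).
6! = 720, and 720/e ≈ 264.87, so !6 = 265.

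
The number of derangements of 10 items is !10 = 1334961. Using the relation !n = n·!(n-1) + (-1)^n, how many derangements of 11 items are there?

!11 = 11·1334961 - 1 = 14684570.

14684570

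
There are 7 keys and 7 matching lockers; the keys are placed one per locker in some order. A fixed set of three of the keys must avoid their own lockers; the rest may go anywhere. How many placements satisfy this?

Inclusion-exclusion on the 3 forbidden self-matches:
Σ_{j=0}^{3} (-1)^j C(3,j)(7-j)!
= C(3,0)·7! - C(3,1)·6! + C(3,2)·5! - C(3,3)·4!
= 5040 - 2160 + 360 - 24
= 3216

3216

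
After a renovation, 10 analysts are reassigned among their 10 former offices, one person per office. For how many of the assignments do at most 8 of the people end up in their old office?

3628799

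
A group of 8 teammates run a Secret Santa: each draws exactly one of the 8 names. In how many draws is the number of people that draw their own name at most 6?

40319

Sum C(8,i)·!(8-i) for i = 0..6:
  i=0: C(8,0)·!8 = 1·14833 = 14833
  i=1: C(8,1)·!7 = 8·1854 = 14832
  i=2: C(8,2)·!6 = 28·265 = 7420
  i=3: C(8,3)·!5 = 56·44 = 2464
  i=4: C(8,4)·!4 = 70·9 = 630
  i=5: C(8,5)·!3 = 56·2 = 112
  i=6: C(8,6)·!2 = 28·1 = 28
Total = 40319.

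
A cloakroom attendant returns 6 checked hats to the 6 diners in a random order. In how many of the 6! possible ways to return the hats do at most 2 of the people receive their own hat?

664

# with exactly i fixed is C(6,i)·!(6-i); sum over i=0..2:
  i=0: C(6,0)·!6 = 1·265 = 265
  i=1: C(6,1)·!5 = 6·44 = 264
  i=2: C(6,2)·!4 = 15·9 = 135
Total = 664.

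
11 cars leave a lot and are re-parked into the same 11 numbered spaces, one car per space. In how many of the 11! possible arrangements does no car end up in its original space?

14684570

The number of derangements of 11 is !11 = Σ_{k=0}^{11} (-1)^k·11!/k!
= 11! - 11!/1! + 11!/2! - 11!/3! + 11!/4! - 11!/5! + 11!/6! - 11!/7! + 11!/8! - 11!/9! + 11!/10! - 11!/11!
= 39916800 - 39916800 + 19958400 - 6652800 + 1663200 - 332640 + 55440 - 7920 + 990 - 110 + 11 - 1
= 14684570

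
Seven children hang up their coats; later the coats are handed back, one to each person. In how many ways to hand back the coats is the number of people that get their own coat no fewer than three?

407

# with exactly i fixed is C(7,i)·!(7-i); sum over i=3..7:
  i=3: C(7,3)·!4 = 35·9 = 315
  i=4: C(7,4)·!3 = 35·2 = 70
  i=5: C(7,5)·!2 = 21·1 = 21
  i=6: C(7,6)·!1 = 7·0 = 0
  i=7: C(7,7)·!0 = 1·1 = 1
Total = 407.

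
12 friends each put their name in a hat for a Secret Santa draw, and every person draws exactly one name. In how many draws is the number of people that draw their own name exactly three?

Choose which 3 of the 12 are fixed: C(12,3) = 220.
The remaining 9 must be deranged: !9 = 133496.
Total: 220 × 133496 = 29369120.

29369120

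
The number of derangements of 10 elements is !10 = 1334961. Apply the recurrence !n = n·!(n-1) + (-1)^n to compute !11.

14684570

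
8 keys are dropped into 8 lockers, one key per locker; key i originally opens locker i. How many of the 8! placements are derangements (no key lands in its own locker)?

Recurrence: !8 = 7·(!7 + !6).
!8 = 7·(1854 + 265) = 7·2119 = 14833

14833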